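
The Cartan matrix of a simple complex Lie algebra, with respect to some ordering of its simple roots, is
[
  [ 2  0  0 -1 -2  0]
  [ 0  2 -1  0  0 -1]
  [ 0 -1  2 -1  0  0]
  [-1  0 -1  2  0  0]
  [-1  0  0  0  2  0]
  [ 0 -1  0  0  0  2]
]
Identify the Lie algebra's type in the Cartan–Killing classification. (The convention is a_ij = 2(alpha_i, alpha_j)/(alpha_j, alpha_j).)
The matrix has rank 6 with 2's on the diagonal. Reading the off-diagonal entries as Dynkin edges (a single edge where a_ij = a_ji = -1; a double or triple edge where a_ij * a_ji = 2 or 3), the diagram is a chain of 6 nodes with a double edge at one end; the terminal node there is the unique short simple root (B_6). One simple-root ordering that puts it in standard form is (alpha_6, alpha_2, alpha_3, alpha_4, alpha_1, alpha_5). So the algebra is type B_6, i.e. so(13).

B_6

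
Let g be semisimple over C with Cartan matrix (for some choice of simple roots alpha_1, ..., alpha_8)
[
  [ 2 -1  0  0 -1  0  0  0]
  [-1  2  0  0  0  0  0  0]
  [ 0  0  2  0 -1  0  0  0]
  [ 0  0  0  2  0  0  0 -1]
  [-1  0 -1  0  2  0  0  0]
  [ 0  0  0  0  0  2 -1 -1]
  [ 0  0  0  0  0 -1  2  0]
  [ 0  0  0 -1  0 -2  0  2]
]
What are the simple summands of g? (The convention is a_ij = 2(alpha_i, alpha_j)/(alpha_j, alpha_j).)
A_4 + F_4

The diagram associated to this matrix has two connected components: the simple roots {alpha_1, alpha_2, alpha_3, alpha_5} form a chain of 4 nodes with single edges (A_4), and {alpha_4, alpha_6, alpha_7, alpha_8} form a chain of 4 nodes with a double edge between the middle two (F_4). A semisimple Lie algebra decomposes uniquely as the direct sum of simple ideals, one per connected component of its Dynkin diagram, so g ≅ A_4 ⊕ F_4 (dimension 24 + 52 = 76).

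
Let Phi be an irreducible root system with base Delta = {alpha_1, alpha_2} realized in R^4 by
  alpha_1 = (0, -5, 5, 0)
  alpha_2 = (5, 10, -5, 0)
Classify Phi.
G_2

Compute the Cartan integers a_ij = 2(alpha_i, alpha_j)/(alpha_j, alpha_j); the resulting 2x2 Cartan matrix is
[[2, -1], [-3, 2]].
The roots have two lengths (squared-length ratio 3:1); the short ones are alpha_{1}. The associated Dynkin diagram is two nodes joined by a triple edge (G_2), so the type is G_2.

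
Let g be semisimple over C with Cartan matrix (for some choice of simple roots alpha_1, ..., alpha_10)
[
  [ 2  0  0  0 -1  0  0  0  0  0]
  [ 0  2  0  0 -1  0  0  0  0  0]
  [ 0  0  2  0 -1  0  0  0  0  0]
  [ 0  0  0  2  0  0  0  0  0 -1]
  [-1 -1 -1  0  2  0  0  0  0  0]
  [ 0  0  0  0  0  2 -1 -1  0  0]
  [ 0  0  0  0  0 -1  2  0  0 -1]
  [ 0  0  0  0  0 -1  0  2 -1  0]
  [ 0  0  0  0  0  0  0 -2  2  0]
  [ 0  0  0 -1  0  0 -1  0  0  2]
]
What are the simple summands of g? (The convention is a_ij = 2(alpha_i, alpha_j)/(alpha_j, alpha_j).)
The diagram associated to this matrix has two connected components: the simple roots {alpha_4, alpha_6, alpha_7, alpha_8, alpha_9, alpha_10} form a chain of 6 nodes with a double edge at one end; the terminal node there is the unique long simple root (C_6), and {alpha_1, alpha_2, alpha_3, alpha_5} form a chain of 2 nodes with a fork of two nodes at one end (D_4). A semisimple Lie algebra decomposes uniquely as the direct sum of simple ideals, one per connected component of its Dynkin diagram, so g ≅ C_6 ⊕ D_4 (dimension 78 + 28 = 106).

type C_6 + type D_4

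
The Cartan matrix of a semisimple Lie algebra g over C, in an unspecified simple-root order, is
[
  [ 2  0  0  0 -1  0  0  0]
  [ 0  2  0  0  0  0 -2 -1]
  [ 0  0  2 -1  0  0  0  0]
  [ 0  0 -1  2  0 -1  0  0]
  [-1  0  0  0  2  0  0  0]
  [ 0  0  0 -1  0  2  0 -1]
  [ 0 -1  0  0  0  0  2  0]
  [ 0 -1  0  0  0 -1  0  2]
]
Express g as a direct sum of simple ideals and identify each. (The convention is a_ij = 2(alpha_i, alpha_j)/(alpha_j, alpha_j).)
A_2 ⊕ B_6

The diagram associated to this matrix has two connected components: the simple roots {alpha_1, alpha_5} form a chain of 2 nodes with single edges (A_2), and {alpha_2, alpha_3, alpha_4, alpha_6, alpha_7, alpha_8} form a chain of 6 nodes with a double edge at one end; the terminal node there is the unique short simple root (B_6). A semisimple Lie algebra decomposes uniquely as the direct sum of simple ideals, one per connected component of its Dynkin diagram, so g ≅ A_2 ⊕ B_6 (dimension 8 + 78 = 86).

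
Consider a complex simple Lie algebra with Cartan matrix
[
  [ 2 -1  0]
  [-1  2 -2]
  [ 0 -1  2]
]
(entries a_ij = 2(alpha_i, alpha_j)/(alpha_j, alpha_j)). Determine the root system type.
The matrix has rank 3 with 2's on the diagonal. Reading the off-diagonal entries as Dynkin edges (a single edge where a_ij = a_ji = -1; a double or triple edge where a_ij * a_ji = 2 or 3), the diagram is a chain of 3 nodes with a double edge at one end; the terminal node there is the unique short simple root (B_3). One simple-root ordering that puts it in standard form is (alpha_1, alpha_2, alpha_3). So the algebra is type B_3, i.e. so(7).

B_3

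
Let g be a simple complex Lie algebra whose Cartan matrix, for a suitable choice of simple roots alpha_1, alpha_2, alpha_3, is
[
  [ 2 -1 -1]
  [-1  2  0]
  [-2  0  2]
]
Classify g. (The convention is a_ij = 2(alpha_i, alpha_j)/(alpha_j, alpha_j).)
The matrix has rank 3 with 2's on the diagonal. Reading the off-diagonal entries as Dynkin edges (a single edge where a_ij = a_ji = -1; a double or triple edge where a_ij * a_ji = 2 or 3), the diagram is a chain of 3 nodes with a double edge at one end; the terminal node there is the unique long simple root (C_3). One simple-root ordering that puts it in standard form is (alpha_2, alpha_1, alpha_3). So the algebra is type C_3, i.e. sp(6).

C3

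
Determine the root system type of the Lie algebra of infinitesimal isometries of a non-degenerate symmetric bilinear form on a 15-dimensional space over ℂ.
This is so(15) with 15 odd, which has dimension 15(15-1)/2 = 105 and rank (15-1)/2 = 7. In the classification of classical Lie algebras, the orthogonal algebra so(2n+1) in an odd number of variables has type B_n; here n = 7, so the Dynkin diagram is a chain of 7 nodes with a double edge at one end; the terminal node there is the unique short simple root (B_7). Hence the type is B_7.

B7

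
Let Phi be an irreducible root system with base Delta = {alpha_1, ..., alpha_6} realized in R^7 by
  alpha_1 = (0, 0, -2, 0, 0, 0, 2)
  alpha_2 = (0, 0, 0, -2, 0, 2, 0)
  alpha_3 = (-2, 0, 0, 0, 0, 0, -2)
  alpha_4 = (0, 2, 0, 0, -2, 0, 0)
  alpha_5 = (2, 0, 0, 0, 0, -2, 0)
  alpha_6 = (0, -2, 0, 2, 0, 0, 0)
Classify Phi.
type A_6

Compute the Cartan integers a_ij = 2(alpha_i, alpha_j)/(alpha_j, alpha_j); the resulting 6x6 Cartan matrix is
[[2, 0, -1, 0, 0, 0], [0, 2, 0, 0, -1, -1], [-1, 0, 2, 0, -1, 0], [0, 0, 0, 2, 0, -1], [0, -1, -1, 0, 2, 0], [0, -1, 0, -1, 0, 2]].
All simple roots have the same length, so the diagram is simply laced. The associated Dynkin diagram is a chain of 6 nodes with single edges (A_6), so the type is A_6 (the algebra sl(7)).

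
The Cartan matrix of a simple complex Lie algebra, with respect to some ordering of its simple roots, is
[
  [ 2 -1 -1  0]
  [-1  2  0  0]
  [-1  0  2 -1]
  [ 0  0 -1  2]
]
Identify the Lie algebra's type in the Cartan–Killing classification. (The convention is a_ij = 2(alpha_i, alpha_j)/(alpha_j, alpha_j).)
A4

The matrix has rank 4 with 2's on the diagonal. Reading the off-diagonal entries as Dynkin edges (a single edge where a_ij = a_ji = -1; a double or triple edge where a_ij * a_ji = 2 or 3), the diagram is a chain of 4 nodes with single edges (A_4). One simple-root ordering that puts it in standard form is (alpha_4, alpha_3, alpha_1, alpha_2). So the algebra is type A_4, i.e. sl(5).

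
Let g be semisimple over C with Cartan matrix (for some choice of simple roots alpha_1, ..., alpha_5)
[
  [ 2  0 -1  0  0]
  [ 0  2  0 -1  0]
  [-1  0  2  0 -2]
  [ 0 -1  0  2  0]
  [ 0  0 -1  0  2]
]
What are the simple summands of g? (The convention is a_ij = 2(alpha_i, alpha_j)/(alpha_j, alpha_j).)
The diagram associated to this matrix has two connected components: the simple roots {alpha_2, alpha_4} form a chain of 2 nodes with single edges (A_2), and {alpha_1, alpha_3, alpha_5} form a chain of 3 nodes with a double edge at one end; the terminal node there is the unique short simple root (B_3). A semisimple Lie algebra decomposes uniquely as the direct sum of simple ideals, one per connected component of its Dynkin diagram, so g ≅ A_2 ⊕ B_3 (dimension 8 + 21 = 29).

A_2 (sl(3)) ⊕ B_3 (so(7))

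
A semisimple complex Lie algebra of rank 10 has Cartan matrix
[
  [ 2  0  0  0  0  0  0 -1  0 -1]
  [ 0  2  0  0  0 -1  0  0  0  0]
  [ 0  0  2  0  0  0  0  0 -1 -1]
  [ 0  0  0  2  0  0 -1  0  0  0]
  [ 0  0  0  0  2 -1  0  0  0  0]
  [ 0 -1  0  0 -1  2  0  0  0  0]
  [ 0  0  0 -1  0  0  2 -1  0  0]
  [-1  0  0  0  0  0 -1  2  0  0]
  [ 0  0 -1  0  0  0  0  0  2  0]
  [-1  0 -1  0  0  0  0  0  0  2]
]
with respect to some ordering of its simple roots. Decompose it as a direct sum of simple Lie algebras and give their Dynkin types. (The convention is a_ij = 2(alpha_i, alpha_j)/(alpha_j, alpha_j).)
type A_3 ⊕ type A_7

The diagram associated to this matrix has two connected components: the simple roots {alpha_2, alpha_5, alpha_6} form a chain of 3 nodes with single edges (A_3), and {alpha_1, alpha_3, alpha_4, alpha_7, alpha_8, alpha_9, alpha_10} form a chain of 7 nodes with single edges (A_7). A semisimple Lie algebra decomposes uniquely as the direct sum of simple ideals, one per connected component of its Dynkin diagram, so g ≅ A_3 ⊕ A_7 (dimension 15 + 63 = 78).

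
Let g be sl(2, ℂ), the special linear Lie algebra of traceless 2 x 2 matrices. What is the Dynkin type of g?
A_1 (sl(2))

This is sl(2), which has dimension 2^2 - 1 = 3 and rank 2 - 1 = 1 (a Cartan subalgebra is the diagonal traceless matrices). In the classification of classical Lie algebras, the special linear algebra sl(n+1) has type A_n; here n = 1, so the Dynkin diagram is a chain of 1 nodes with single edges (A_1). Hence the type is A_1.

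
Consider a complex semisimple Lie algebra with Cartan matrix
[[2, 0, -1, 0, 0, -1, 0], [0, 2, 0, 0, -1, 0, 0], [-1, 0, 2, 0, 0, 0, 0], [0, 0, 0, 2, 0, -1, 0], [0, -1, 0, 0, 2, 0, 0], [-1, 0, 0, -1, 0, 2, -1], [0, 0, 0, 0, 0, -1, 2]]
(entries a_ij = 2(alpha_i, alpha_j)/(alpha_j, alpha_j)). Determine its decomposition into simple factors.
The diagram associated to this matrix has two connected components: the simple roots {alpha_2, alpha_5} form a chain of 2 nodes with single edges (A_2), and {alpha_1, alpha_3, alpha_4, alpha_6, alpha_7} form a chain of 3 nodes with a fork of two nodes at one end (D_5). A semisimple Lie algebra decomposes uniquely as the direct sum of simple ideals, one per connected component of its Dynkin diagram, so g ≅ A_2 ⊕ D_5 (dimension 8 + 45 = 53).

type A_2 + type D_5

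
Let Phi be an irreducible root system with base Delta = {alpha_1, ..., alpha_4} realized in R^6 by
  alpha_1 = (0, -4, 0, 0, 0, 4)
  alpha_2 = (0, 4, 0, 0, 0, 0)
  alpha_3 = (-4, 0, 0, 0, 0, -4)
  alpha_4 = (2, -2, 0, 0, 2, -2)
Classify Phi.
type F_4

Compute the Cartan integers a_ij = 2(alpha_i, alpha_j)/(alpha_j, alpha_j); the resulting 4x4 Cartan matrix is
[[2, -2, -1, 0], [-1, 2, 0, -1], [-1, 0, 2, 0], [0, -1, 0, 2]].
The roots have two lengths (squared-length ratio 2:1); the short ones are alpha_{2,4}. The associated Dynkin diagram is a chain of 4 nodes with a double edge between the middle two (F_4), so the type is F_4.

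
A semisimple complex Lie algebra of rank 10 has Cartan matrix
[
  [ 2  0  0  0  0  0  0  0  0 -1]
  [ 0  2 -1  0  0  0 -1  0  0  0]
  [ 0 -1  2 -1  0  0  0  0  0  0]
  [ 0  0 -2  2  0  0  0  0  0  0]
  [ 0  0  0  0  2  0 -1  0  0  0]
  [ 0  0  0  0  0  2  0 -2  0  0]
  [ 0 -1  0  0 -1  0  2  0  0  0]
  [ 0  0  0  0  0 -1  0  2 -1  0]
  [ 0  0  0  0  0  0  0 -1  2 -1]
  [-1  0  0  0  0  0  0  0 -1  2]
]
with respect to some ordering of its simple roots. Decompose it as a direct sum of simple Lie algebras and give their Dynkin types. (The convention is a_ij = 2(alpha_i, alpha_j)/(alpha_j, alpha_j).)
C_5 (sp(10)) + C_5 (sp(10))

The diagram associated to this matrix has two connected components: the simple roots {alpha_1, alpha_6, alpha_8, alpha_9, alpha_10} form a chain of 5 nodes with a double edge at one end; the terminal node there is the unique long simple root (C_5), and {alpha_2, alpha_3, alpha_4, alpha_5, alpha_7} form a chain of 5 nodes with a double edge at one end; the terminal node there is the unique long simple root (C_5). A semisimple Lie algebra decomposes uniquely as the direct sum of simple ideals, one per connected component of its Dynkin diagram, so g ≅ C_5 ⊕ C_5 (dimension 55 + 55 = 110).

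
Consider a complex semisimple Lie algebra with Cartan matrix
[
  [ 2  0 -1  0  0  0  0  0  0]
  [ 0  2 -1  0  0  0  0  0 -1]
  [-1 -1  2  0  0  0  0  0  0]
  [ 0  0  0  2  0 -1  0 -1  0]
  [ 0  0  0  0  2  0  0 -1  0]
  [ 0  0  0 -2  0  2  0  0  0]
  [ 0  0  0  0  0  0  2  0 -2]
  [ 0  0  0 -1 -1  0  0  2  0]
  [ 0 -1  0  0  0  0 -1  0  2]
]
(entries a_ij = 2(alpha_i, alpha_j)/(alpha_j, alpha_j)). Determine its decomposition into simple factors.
C_4 (sp(8)) + C_5 (sp(10))

The diagram associated to this matrix has two connected components: the simple roots {alpha_4, alpha_5, alpha_6, alpha_8} form a chain of 4 nodes with a double edge at one end; the terminal node there is the unique long simple root (C_4), and {alpha_1, alpha_2, alpha_3, alpha_7, alpha_9} form a chain of 5 nodes with a double edge at one end; the terminal node there is the unique long simple root (C_5). A semisimple Lie algebra decomposes uniquely as the direct sum of simple ideals, one per connected component of its Dynkin diagram, so g ≅ C_4 ⊕ C_5 (dimension 36 + 55 = 91).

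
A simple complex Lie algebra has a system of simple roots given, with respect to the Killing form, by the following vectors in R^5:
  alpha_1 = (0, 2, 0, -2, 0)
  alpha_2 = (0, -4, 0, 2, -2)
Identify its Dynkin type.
Compute the Cartan integers a_ij = 2(alpha_i, alpha_j)/(alpha_j, alpha_j); the resulting 2x2 Cartan matrix is
[[2, -1], [-3, 2]].
The roots have two lengths (squared-length ratio 3:1); the short ones are alpha_{1}. The associated Dynkin diagram is two nodes joined by a triple edge (G_2), so the type is G_2.

G2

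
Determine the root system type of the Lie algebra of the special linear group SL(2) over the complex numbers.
type A_1

This is sl(2), which has dimension 2^2 - 1 = 3 and rank 2 - 1 = 1 (a Cartan subalgebra is the diagonal traceless matrices). In the classification of classical Lie algebras, the special linear algebra sl(n+1) has type A_n; here n = 1, so the Dynkin diagram is a chain of 1 nodes with single edges (A_1). Hence the type is A_1.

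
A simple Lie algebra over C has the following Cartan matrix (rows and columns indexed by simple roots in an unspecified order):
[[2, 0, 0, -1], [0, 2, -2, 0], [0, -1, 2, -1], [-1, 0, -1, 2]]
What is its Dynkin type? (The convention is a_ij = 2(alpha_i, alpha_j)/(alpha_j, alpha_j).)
The matrix has rank 4 with 2's on the diagonal. Reading the off-diagonal entries as Dynkin edges (a single edge where a_ij = a_ji = -1; a double or triple edge where a_ij * a_ji = 2 or 3), the diagram is a chain of 4 nodes with a double edge at one end; the terminal node there is the unique long simple root (C_4). One simple-root ordering that puts it in standard form is (alpha_1, alpha_4, alpha_3, alpha_2). So the algebra is type C_4, i.e. sp(8).

C4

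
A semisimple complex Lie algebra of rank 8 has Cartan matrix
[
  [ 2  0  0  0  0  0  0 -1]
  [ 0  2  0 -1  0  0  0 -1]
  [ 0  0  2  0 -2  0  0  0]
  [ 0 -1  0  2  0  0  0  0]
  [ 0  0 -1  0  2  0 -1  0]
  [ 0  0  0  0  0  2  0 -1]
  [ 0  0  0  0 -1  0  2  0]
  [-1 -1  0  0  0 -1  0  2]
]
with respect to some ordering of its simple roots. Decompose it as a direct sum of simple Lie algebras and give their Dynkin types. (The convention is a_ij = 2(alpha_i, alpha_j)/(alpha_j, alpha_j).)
The diagram associated to this matrix has two connected components: the simple roots {alpha_3, alpha_5, alpha_7} form a chain of 3 nodes with a double edge at one end; the terminal node there is the unique long simple root (C_3), and {alpha_1, alpha_2, alpha_4, alpha_6, alpha_8} form a chain of 3 nodes with a fork of two nodes at one end (D_5). A semisimple Lie algebra decomposes uniquely as the direct sum of simple ideals, one per connected component of its Dynkin diagram, so g ≅ C_3 ⊕ D_5 (dimension 21 + 45 = 66).

type C_3 + type D_5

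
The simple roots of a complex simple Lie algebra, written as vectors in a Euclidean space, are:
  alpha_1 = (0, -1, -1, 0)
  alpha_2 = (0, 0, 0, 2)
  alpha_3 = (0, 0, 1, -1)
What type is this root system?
Compute the Cartan integers a_ij = 2(alpha_i, alpha_j)/(alpha_j, alpha_j); the resulting 3x3 Cartan matrix is
[[2, 0, -1], [0, 2, -2], [-1, -1, 2]].
The roots have two lengths (squared-length ratio 2:1); the short ones are alpha_{1,3}. The associated Dynkin diagram is a chain of 3 nodes with a double edge at one end; the terminal node there is the unique long simple root (C_3), so the type is C_3 (the algebra sp(6)).

C_3 (sp(6))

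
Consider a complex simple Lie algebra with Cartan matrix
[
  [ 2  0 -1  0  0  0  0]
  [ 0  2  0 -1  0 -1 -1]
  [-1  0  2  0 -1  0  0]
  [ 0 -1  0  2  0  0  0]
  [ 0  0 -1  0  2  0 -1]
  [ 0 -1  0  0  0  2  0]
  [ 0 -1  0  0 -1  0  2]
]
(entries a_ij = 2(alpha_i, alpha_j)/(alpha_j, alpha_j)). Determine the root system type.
D7

The matrix has rank 7 with 2's on the diagonal. Reading the off-diagonal entries as Dynkin edges (a single edge where a_ij = a_ji = -1; a double or triple edge where a_ij * a_ji = 2 or 3), the diagram is a chain of 5 nodes with a fork of two nodes at one end (D_7). One simple-root ordering that puts it in standard form is (alpha_1, alpha_3, alpha_5, alpha_7, alpha_2, alpha_4, alpha_6). So the algebra is type D_7, i.e. so(14).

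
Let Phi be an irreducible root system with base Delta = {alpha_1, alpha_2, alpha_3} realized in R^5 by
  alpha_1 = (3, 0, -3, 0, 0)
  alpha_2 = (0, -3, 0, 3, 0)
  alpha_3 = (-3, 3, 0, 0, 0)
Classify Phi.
A_3 (sl(4))

Compute the Cartan integers a_ij = 2(alpha_i, alpha_j)/(alpha_j, alpha_j); the resulting 3x3 Cartan matrix is
[[2, 0, -1], [0, 2, -1], [-1, -1, 2]].
All simple roots have the same length, so the diagram is simply laced. The associated Dynkin diagram is a chain of 3 nodes with single edges (A_3), so the type is A_3 (the algebra sl(4)).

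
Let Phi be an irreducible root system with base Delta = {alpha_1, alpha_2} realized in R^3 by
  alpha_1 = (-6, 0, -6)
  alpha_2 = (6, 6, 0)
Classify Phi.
type A_2

Compute the Cartan integers a_ij = 2(alpha_i, alpha_j)/(alpha_j, alpha_j); the resulting 2x2 Cartan matrix is
[[2, -1], [-1, 2]].
All simple roots have the same length, so the diagram is simply laced. The associated Dynkin diagram is a chain of 2 nodes with single edges (A_2), so the type is A_2 (the algebra sl(3)).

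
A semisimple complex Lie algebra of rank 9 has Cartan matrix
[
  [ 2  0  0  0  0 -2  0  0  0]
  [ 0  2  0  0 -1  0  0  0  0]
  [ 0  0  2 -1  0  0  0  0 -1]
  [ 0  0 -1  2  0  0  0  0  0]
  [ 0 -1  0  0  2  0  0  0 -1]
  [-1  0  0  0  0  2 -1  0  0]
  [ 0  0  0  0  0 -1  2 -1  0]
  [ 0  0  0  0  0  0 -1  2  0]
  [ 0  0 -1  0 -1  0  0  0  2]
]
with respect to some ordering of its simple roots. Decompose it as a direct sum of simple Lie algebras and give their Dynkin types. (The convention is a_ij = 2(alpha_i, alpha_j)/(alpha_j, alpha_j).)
The diagram associated to this matrix has two connected components: the simple roots {alpha_2, alpha_3, alpha_4, alpha_5, alpha_9} form a chain of 5 nodes with single edges (A_5), and {alpha_1, alpha_6, alpha_7, alpha_8} form a chain of 4 nodes with a double edge at one end; the terminal node there is the unique long simple root (C_4). A semisimple Lie algebra decomposes uniquely as the direct sum of simple ideals, one per connected component of its Dynkin diagram, so g ≅ A_5 ⊕ C_4 (dimension 35 + 36 = 71).

A_5 (sl(6)) + C_4 (sp(8))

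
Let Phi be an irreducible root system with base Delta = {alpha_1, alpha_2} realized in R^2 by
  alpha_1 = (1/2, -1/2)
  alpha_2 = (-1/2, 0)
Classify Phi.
Compute the Cartan integers a_ij = 2(alpha_i, alpha_j)/(alpha_j, alpha_j); the resulting 2x2 Cartan matrix is
[[2, -2], [-1, 2]].
The roots have two lengths (squared-length ratio 2:1); the short ones are alpha_{2}. The associated Dynkin diagram is a chain of 2 nodes with a double edge at one end; the terminal node there is the unique short simple root (B_2), so the type is B_2 (the algebra so(5)).

B_2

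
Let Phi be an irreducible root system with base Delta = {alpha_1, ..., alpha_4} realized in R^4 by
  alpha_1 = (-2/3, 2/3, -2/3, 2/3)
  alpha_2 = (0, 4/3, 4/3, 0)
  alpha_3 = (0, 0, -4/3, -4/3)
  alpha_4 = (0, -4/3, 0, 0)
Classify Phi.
type F_4

Compute the Cartan integers a_ij = 2(alpha_i, alpha_j)/(alpha_j, alpha_j); the resulting 4x4 Cartan matrix is
[[2, 0, 0, -1], [0, 2, -1, -2], [0, -1, 2, 0], [-1, -1, 0, 2]].
The roots have two lengths (squared-length ratio 2:1); the short ones are alpha_{1,4}. The associated Dynkin diagram is a chain of 4 nodes with a double edge between the middle two (F_4), so the type is F_4.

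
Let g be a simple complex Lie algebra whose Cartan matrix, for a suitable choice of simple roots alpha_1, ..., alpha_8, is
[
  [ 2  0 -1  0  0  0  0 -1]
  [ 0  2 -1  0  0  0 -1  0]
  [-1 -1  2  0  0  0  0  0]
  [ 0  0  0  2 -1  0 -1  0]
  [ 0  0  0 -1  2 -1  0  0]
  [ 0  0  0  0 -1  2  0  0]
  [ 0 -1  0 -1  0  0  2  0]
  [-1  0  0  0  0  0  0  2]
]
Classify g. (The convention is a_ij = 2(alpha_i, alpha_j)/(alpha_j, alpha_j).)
A_8 (sl(9))

The matrix has rank 8 with 2's on the diagonal. Reading the off-diagonal entries as Dynkin edges (a single edge where a_ij = a_ji = -1; a double or triple edge where a_ij * a_ji = 2 or 3), the diagram is a chain of 8 nodes with single edges (A_8). One simple-root ordering that puts it in standard form is (alpha_8, alpha_1, alpha_3, alpha_2, alpha_7, alpha_4, alpha_5, alpha_6). So the algebra is type A_8, i.e. sl(9).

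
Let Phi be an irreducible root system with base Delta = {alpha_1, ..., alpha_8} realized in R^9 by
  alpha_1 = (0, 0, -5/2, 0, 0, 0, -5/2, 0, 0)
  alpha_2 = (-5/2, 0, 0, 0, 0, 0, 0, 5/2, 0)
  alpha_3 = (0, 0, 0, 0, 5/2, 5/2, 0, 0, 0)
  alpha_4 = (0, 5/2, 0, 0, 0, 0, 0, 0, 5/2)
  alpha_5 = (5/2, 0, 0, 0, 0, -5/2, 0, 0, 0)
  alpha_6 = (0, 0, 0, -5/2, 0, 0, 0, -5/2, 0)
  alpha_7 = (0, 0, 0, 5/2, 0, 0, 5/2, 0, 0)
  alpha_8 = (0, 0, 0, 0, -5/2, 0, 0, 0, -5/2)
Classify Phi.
A_8 (sl(9))

Compute the Cartan integers a_ij = 2(alpha_i, alpha_j)/(alpha_j, alpha_j); the resulting 8x8 Cartan matrix is
[[2, 0, 0, 0, 0, 0, -1, 0], [0, 2, 0, 0, -1, -1, 0, 0], [0, 0, 2, 0, -1, 0, 0, -1], [0, 0, 0, 2, 0, 0, 0, -1], [0, -1, -1, 0, 2, 0, 0, 0], [0, -1, 0, 0, 0, 2, -1, 0], [-1, 0, 0, 0, 0, -1, 2, 0], [0, 0, -1, -1, 0, 0, 0, 2]].
All simple roots have the same length, so the diagram is simply laced. The associated Dynkin diagram is a chain of 8 nodes with single edges (A_8), so the type is A_8 (the algebra sl(9)).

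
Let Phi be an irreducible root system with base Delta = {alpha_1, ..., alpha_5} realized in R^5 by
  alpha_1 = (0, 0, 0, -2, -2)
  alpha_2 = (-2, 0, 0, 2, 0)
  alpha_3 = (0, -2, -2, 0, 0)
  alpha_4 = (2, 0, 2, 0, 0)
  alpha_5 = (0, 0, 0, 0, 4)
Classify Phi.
type C_5

Compute the Cartan integers a_ij = 2(alpha_i, alpha_j)/(alpha_j, alpha_j); the resulting 5x5 Cartan matrix is
[[2, -1, 0, 0, -1], [-1, 2, 0, -1, 0], [0, 0, 2, -1, 0], [0, -1, -1, 2, 0], [-2, 0, 0, 0, 2]].
The roots have two lengths (squared-length ratio 2:1); the short ones are alpha_{1,2,3,4}. The associated Dynkin diagram is a chain of 5 nodes with a double edge at one end; the terminal node there is the unique long simple root (C_5), so the type is C_5 (the algebra sp(10)).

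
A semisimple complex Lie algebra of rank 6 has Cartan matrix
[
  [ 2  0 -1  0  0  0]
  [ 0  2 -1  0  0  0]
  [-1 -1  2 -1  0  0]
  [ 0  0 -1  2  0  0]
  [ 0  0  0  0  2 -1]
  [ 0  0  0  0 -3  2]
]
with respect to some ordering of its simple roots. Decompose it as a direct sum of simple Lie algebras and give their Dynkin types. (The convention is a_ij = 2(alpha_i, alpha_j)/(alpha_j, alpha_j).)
The diagram associated to this matrix has two connected components: the simple roots {alpha_1, alpha_2, alpha_3, alpha_4} form a chain of 2 nodes with a fork of two nodes at one end (D_4), and {alpha_5, alpha_6} form two nodes joined by a triple edge (G_2). A semisimple Lie algebra decomposes uniquely as the direct sum of simple ideals, one per connected component of its Dynkin diagram, so g ≅ D_4 ⊕ G_2 (dimension 28 + 14 = 42).

D_4 (so(8)) + G_2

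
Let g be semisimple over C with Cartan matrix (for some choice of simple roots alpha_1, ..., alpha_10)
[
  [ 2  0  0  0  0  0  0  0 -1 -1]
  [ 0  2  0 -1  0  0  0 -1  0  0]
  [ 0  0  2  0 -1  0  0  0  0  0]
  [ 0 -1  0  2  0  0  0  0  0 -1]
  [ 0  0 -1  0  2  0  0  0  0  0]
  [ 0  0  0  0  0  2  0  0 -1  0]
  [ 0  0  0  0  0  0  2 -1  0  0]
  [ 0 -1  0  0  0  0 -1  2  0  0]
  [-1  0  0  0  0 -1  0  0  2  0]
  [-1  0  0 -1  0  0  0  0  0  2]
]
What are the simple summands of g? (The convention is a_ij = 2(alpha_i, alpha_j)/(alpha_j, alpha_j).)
type A_2 + type A_8

The diagram associated to this matrix has two connected components: the simple roots {alpha_3, alpha_5} form a chain of 2 nodes with single edges (A_2), and {alpha_1, alpha_2, alpha_4, alpha_6, alpha_7, alpha_8, alpha_9, alpha_10} form a chain of 8 nodes with single edges (A_8). A semisimple Lie algebra decomposes uniquely as the direct sum of simple ideals, one per connected component of its Dynkin diagram, so g ≅ A_2 ⊕ A_8 (dimension 8 + 80 = 88).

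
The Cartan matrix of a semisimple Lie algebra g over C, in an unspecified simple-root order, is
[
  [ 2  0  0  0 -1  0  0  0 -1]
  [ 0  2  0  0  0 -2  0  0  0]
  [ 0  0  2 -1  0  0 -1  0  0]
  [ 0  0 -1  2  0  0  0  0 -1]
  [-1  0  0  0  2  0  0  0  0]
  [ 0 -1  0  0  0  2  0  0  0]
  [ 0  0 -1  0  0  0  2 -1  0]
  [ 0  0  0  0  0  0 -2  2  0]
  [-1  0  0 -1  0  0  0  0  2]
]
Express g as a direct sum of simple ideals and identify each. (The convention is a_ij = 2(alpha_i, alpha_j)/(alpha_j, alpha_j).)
The diagram associated to this matrix has two connected components: the simple roots {alpha_2, alpha_6} form a chain of 2 nodes with a double edge at one end; the terminal node there is the unique short simple root (B_2), and {alpha_1, alpha_3, alpha_4, alpha_5, alpha_7, alpha_8, alpha_9} form a chain of 7 nodes with a double edge at one end; the terminal node there is the unique long simple root (C_7). A semisimple Lie algebra decomposes uniquely as the direct sum of simple ideals, one per connected component of its Dynkin diagram, so g ≅ B_2 ⊕ C_7 (dimension 10 + 105 = 115).

B_2 ⊕ C_7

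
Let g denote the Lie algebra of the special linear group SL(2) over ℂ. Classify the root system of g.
A_1 (sl(2))

This is sl(2), which has dimension 2^2 - 1 = 3 and rank 2 - 1 = 1 (a Cartan subalgebra is the diagonal traceless matrices). In the classification of classical Lie algebras, the special linear algebra sl(n+1) has type A_n; here n = 1, so the Dynkin diagram is a chain of 1 nodes with single edges (A_1). Hence the type is A_1.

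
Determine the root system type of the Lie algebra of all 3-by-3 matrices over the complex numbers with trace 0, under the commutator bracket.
A2

This is sl(3), which has dimension 3^2 - 1 = 8 and rank 3 - 1 = 2 (a Cartan subalgebra is the diagonal traceless matrices). In the classification of classical Lie algebras, the special linear algebra sl(n+1) has type A_n; here n = 2, so the Dynkin diagram is a chain of 2 nodes with single edges (A_2). Hence the type is A_2.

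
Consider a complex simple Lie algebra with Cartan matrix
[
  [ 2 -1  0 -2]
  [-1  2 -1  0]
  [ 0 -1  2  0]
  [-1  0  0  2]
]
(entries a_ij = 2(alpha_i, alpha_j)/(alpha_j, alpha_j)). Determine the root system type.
The matrix has rank 4 with 2's on the diagonal. Reading the off-diagonal entries as Dynkin edges (a single edge where a_ij = a_ji = -1; a double or triple edge where a_ij * a_ji = 2 or 3), the diagram is a chain of 4 nodes with a double edge at one end; the terminal node there is the unique short simple root (B_4). One simple-root ordering that puts it in standard form is (alpha_3, alpha_2, alpha_1, alpha_4). So the algebra is type B_4, i.e. so(9).

type B_4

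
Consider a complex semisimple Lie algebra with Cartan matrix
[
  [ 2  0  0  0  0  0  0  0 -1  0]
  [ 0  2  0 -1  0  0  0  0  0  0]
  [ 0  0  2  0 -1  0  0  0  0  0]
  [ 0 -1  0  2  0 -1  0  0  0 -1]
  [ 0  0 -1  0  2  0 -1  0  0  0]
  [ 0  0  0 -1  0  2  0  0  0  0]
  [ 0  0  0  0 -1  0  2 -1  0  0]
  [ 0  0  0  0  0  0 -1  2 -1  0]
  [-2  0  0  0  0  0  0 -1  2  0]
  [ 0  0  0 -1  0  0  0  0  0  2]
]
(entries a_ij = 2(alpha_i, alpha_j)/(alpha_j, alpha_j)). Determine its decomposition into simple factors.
B6 + D4

The diagram associated to this matrix has two connected components: the simple roots {alpha_1, alpha_3, alpha_5, alpha_7, alpha_8, alpha_9} form a chain of 6 nodes with a double edge at one end; the terminal node there is the unique short simple root (B_6), and {alpha_2, alpha_4, alpha_6, alpha_10} form a chain of 2 nodes with a fork of two nodes at one end (D_4). A semisimple Lie algebra decomposes uniquely as the direct sum of simple ideals, one per connected component of its Dynkin diagram, so g ≅ B_6 ⊕ D_4 (dimension 78 + 28 = 106).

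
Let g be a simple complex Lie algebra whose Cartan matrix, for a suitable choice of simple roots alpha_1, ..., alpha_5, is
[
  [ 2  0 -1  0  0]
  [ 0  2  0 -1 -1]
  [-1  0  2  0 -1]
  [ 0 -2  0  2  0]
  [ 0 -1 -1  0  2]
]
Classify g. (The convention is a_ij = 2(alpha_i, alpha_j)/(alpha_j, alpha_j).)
C5

The matrix has rank 5 with 2's on the diagonal. Reading the off-diagonal entries as Dynkin edges (a single edge where a_ij = a_ji = -1; a double or triple edge where a_ij * a_ji = 2 or 3), the diagram is a chain of 5 nodes with a double edge at one end; the terminal node there is the unique long simple root (C_5). One simple-root ordering that puts it in standard form is (alpha_1, alpha_3, alpha_5, alpha_2, alpha_4). So the algebra is type C_5, i.e. sp(10).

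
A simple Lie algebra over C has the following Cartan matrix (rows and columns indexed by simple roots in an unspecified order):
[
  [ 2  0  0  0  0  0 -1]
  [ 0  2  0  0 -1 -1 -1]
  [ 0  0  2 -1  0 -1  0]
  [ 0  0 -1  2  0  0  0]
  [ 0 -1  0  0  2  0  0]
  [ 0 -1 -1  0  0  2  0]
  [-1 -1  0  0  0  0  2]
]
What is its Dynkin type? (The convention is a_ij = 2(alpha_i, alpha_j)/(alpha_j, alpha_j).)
The matrix has rank 7 with 2's on the diagonal. Reading the off-diagonal entries as Dynkin edges (a single edge where a_ij = a_ji = -1; a double or triple edge where a_ij * a_ji = 2 or 3), the diagram is a chain of 6 nodes with one extra node attached to the third node from one end (E_7). One simple-root ordering that puts it in standard form is (alpha_1, alpha_5, alpha_7, alpha_2, alpha_6, alpha_3, alpha_4). So the algebra is type E_7.

E_7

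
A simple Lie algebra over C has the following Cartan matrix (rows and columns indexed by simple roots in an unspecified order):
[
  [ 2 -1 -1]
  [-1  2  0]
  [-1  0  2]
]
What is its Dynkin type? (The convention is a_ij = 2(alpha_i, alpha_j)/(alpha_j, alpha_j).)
A_3

The matrix has rank 3 with 2's on the diagonal. Reading the off-diagonal entries as Dynkin edges (a single edge where a_ij = a_ji = -1; a double or triple edge where a_ij * a_ji = 2 or 3), the diagram is a chain of 3 nodes with single edges (A_3). One simple-root ordering that puts it in standard form is (alpha_3, alpha_1, alpha_2). So the algebra is type A_3, i.e. sl(4).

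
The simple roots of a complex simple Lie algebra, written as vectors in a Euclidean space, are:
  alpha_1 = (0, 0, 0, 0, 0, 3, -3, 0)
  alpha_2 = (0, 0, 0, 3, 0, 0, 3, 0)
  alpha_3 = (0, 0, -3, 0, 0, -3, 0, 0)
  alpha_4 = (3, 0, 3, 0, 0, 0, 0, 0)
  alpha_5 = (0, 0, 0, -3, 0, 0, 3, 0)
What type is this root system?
Compute the Cartan integers a_ij = 2(alpha_i, alpha_j)/(alpha_j, alpha_j); the resulting 5x5 Cartan matrix is
[[2, -1, -1, 0, -1], [-1, 2, 0, 0, 0], [-1, 0, 2, -1, 0], [0, 0, -1, 2, 0], [-1, 0, 0, 0, 2]].
All simple roots have the same length, so the diagram is simply laced. The associated Dynkin diagram is a chain of 3 nodes with a fork of two nodes at one end (D_5), so the type is D_5 (the algebra so(10)).

D_5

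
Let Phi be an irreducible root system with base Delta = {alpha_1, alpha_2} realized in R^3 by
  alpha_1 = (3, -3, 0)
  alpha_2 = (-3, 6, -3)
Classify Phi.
type G_2

Compute the Cartan integers a_ij = 2(alpha_i, alpha_j)/(alpha_j, alpha_j); the resulting 2x2 Cartan matrix is
[[2, -1], [-3, 2]].
The roots have two lengths (squared-length ratio 3:1); the short ones are alpha_{1}. The associated Dynkin diagram is two nodes joined by a triple edge (G_2), so the type is G_2.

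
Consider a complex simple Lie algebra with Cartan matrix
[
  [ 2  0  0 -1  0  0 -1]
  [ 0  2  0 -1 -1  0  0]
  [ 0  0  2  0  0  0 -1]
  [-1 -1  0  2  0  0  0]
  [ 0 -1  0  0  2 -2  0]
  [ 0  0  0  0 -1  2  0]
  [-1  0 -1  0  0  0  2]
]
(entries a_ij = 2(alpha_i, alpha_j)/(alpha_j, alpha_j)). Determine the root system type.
B_7

The matrix has rank 7 with 2's on the diagonal. Reading the off-diagonal entries as Dynkin edges (a single edge where a_ij = a_ji = -1; a double or triple edge where a_ij * a_ji = 2 or 3), the diagram is a chain of 7 nodes with a double edge at one end; the terminal node there is the unique short simple root (B_7). One simple-root ordering that puts it in standard form is (alpha_3, alpha_7, alpha_1, alpha_4, alpha_2, alpha_5, alpha_6). So the algebra is type B_7, i.e. so(15).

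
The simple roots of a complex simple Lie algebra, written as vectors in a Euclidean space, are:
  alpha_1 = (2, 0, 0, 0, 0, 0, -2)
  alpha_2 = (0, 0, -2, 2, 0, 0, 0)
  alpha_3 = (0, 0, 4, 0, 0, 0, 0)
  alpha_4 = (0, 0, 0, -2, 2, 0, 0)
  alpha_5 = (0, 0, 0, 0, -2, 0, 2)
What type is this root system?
Compute the Cartan integers a_ij = 2(alpha_i, alpha_j)/(alpha_j, alpha_j); the resulting 5x5 Cartan matrix is
[[2, 0, 0, 0, -1], [0, 2, -1, -1, 0], [0, -2, 2, 0, 0], [0, -1, 0, 2, -1], [-1, 0, 0, -1, 2]].
The roots have two lengths (squared-length ratio 2:1); the short ones are alpha_{1,2,4,5}. The associated Dynkin diagram is a chain of 5 nodes with a double edge at one end; the terminal node there is the unique long simple root (C_5), so the type is C_5 (the algebra sp(10)).

type C_5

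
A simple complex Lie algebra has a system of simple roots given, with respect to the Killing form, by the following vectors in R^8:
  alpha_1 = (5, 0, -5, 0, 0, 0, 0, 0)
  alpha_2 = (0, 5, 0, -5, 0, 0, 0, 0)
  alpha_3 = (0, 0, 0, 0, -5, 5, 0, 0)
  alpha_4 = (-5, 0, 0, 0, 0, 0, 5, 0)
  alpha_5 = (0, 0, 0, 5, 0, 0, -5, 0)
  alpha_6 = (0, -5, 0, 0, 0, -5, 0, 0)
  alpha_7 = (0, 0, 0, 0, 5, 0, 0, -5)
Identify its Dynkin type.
A_7 (sl(8))

Compute the Cartan integers a_ij = 2(alpha_i, alpha_j)/(alpha_j, alpha_j); the resulting 7x7 Cartan matrix is
[[2, 0, 0, -1, 0, 0, 0], [0, 2, 0, 0, -1, -1, 0], [0, 0, 2, 0, 0, -1, -1], [-1, 0, 0, 2, -1, 0, 0], [0, -1, 0, -1, 2, 0, 0], [0, -1, -1, 0, 0, 2, 0], [0, 0, -1, 0, 0, 0, 2]].
All simple roots have the same length, so the diagram is simply laced. The associated Dynkin diagram is a chain of 7 nodes with single edges (A_7), so the type is A_7 (the algebra sl(8)).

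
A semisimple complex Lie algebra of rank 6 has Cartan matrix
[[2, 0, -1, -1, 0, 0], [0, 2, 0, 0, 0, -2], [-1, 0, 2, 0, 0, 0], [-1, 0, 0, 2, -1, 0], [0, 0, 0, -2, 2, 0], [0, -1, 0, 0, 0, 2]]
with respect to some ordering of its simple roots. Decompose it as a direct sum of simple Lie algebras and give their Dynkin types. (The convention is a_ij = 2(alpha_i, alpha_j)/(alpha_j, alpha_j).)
The diagram associated to this matrix has two connected components: the simple roots {alpha_2, alpha_6} form a chain of 2 nodes with a double edge at one end; the terminal node there is the unique short simple root (B_2), and {alpha_1, alpha_3, alpha_4, alpha_5} form a chain of 4 nodes with a double edge at one end; the terminal node there is the unique long simple root (C_4). A semisimple Lie algebra decomposes uniquely as the direct sum of simple ideals, one per connected component of its Dynkin diagram, so g ≅ B_2 ⊕ C_4 (dimension 10 + 36 = 46).

B_2 + C_4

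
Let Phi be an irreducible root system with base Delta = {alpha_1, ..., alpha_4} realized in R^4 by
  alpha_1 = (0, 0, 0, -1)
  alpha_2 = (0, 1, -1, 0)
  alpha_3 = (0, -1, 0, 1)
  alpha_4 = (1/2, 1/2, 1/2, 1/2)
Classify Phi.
Compute the Cartan integers a_ij = 2(alpha_i, alpha_j)/(alpha_j, alpha_j); the resulting 4x4 Cartan matrix is
[[2, 0, -1, -1], [0, 2, -1, 0], [-2, -1, 2, 0], [-1, 0, 0, 2]].
The roots have two lengths (squared-length ratio 2:1); the short ones are alpha_{1,4}. The associated Dynkin diagram is a chain of 4 nodes with a double edge between the middle two (F_4), so the type is F_4.

F4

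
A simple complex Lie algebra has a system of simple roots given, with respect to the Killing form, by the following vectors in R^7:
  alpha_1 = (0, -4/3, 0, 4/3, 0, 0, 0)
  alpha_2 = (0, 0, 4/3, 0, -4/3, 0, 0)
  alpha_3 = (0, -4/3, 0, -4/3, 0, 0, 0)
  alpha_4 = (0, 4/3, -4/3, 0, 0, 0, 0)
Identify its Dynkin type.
Compute the Cartan integers a_ij = 2(alpha_i, alpha_j)/(alpha_j, alpha_j); the resulting 4x4 Cartan matrix is
[[2, 0, 0, -1], [0, 2, 0, -1], [0, 0, 2, -1], [-1, -1, -1, 2]].
All simple roots have the same length, so the diagram is simply laced. The associated Dynkin diagram is a chain of 2 nodes with a fork of two nodes at one end (D_4), so the type is D_4 (the algebra so(8)).

type D_4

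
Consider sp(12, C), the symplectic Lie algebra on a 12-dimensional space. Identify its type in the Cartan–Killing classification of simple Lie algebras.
This is sp(12), which has dimension 12(12+1)/2 = 78 and rank 12/2 = 6. In the classification of classical Lie algebras, the symplectic algebra sp(2n) has type C_n; here n = 6, so the Dynkin diagram is a chain of 6 nodes with a double edge at one end; the terminal node there is the unique long simple root (C_6). Hence the type is C_6.

C_6 (sp(12))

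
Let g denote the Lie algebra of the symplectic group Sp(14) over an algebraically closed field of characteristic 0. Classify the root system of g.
This is sp(14), which has dimension 14(14+1)/2 = 105 and rank 14/2 = 7. In the classification of classical Lie algebras, the symplectic algebra sp(2n) has type C_n; here n = 7, so the Dynkin diagram is a chain of 7 nodes with a double edge at one end; the terminal node there is the unique long simple root (C_7). Hence the type is C_7.

type C_7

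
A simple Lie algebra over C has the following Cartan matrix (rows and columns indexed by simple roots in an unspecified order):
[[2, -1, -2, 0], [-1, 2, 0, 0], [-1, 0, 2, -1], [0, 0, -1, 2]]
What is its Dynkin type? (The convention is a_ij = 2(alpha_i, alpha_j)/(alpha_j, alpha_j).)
F_4

The matrix has rank 4 with 2's on the diagonal. Reading the off-diagonal entries as Dynkin edges (a single edge where a_ij = a_ji = -1; a double or triple edge where a_ij * a_ji = 2 or 3), the diagram is a chain of 4 nodes with a double edge between the middle two (F_4). One simple-root ordering that puts it in standard form is (alpha_2, alpha_1, alpha_3, alpha_4). So the algebra is type F_4.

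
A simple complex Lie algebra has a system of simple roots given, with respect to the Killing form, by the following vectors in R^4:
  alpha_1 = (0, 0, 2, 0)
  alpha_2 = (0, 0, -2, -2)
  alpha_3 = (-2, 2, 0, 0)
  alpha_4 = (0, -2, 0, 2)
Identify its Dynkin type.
B_4

Compute the Cartan integers a_ij = 2(alpha_i, alpha_j)/(alpha_j, alpha_j); the resulting 4x4 Cartan matrix is
[[2, -1, 0, 0], [-2, 2, 0, -1], [0, 0, 2, -1], [0, -1, -1, 2]].
The roots have two lengths (squared-length ratio 2:1); the short ones are alpha_{1}. The associated Dynkin diagram is a chain of 4 nodes with a double edge at one end; the terminal node there is the unique short simple root (B_4), so the type is B_4 (the algebra so(9)).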